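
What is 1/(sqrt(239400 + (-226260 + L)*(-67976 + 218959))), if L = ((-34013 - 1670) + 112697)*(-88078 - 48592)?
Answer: -I*sqrt(7014009595)/3338668567220 ≈ -2.5085e-8*I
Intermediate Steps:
L = -10525503380 (L = (-35683 + 112697)*(-136670) = 77014*(-136670) = -10525503380)
1/(sqrt(239400 + (-226260 + L)*(-67976 + 218959))) = 1/(sqrt(239400 + (-226260 - 10525503380)*(-67976 + 218959))) = 1/(sqrt(239400 - 10525729640*150983)) = 1/(sqrt(239400 - 1589206238236120)) = 1/(sqrt(-1589206237996720)) = 1/(476*I*sqrt(7014009595)) = -I*sqrt(7014009595)/3338668567220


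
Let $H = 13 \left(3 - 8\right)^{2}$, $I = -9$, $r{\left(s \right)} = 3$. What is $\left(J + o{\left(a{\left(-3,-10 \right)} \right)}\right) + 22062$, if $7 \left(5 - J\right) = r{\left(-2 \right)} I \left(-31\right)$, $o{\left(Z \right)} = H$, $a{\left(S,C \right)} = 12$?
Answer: $\frac{155907}{7} \approx 22272.0$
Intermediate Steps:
$H = 325$ ($H = 13 \left(3 - 8\right)^{2} = 13 \left(-5\right)^{2} = 13 \cdot 25 = 325$)
$o{\left(Z \right)} = 325$
$J = - \frac{802}{7}$ ($J = 5 - \frac{3 \left(-9\right) \left(-31\right)}{7} = 5 - \frac{\left(-27\right) \left(-31\right)}{7} = 5 - \frac{837}{7} = - \frac{802}{7} \approx -114.57$)
$\left(J + o{\left(a{\left(-3,-10 \right)} \right)}\right) + 22062 = \left(- \frac{802}{7} + 325\right) + 22062 = \frac{1473}{7} + 22062 = \frac{155907}{7}$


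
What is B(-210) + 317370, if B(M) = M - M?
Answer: 317370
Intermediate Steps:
B(M) = 0
B(-210) + 317370 = 0 + 317370 = 317370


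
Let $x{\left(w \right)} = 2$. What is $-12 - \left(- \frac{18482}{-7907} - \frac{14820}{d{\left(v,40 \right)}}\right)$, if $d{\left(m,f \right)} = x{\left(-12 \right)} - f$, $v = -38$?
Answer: $- \frac{3197096}{7907} \approx -404.34$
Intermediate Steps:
$d{\left(m,f \right)} = 2 - f$
$-12 - \left(- \frac{18482}{-7907} - \frac{14820}{d{\left(v,40 \right)}}\right) = -12 - \left(- \frac{18482}{-7907} - \frac{14820}{2 - 40}\right) = -12 - \left(\left(-18482\right) \left(- \frac{1}{7907}\right) - \frac{14820}{2 - 40}\right) = -12 - \left(\frac{18482}{7907} - \frac{14820}{-38}\right) = -12 - \left(\frac{18482}{7907} - -390\right) = -12 - \left(\frac{18482}{7907} + 390\right) = -12 - \frac{3102212}{7907} = - \frac{3197096}{7907}$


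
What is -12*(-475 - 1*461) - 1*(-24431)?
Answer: 35663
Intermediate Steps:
-12*(-475 - 1*461) - 1*(-24431) = -12*(-475 - 461) + 24431 = -12*(-936) + 24431 = 11232 + 24431 = 35663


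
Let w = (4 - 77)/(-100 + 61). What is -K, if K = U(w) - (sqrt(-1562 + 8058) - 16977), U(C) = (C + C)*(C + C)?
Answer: -25843333/1521 + 4*sqrt(406) ≈ -16910.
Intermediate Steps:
w = 73/39 (w = -73/(-39) = -73*(-1/39) = 73/39 ≈ 1.8718)
U(C) = 4*C**2 (U(C) = (2*C)*(2*C) = 4*C**2)
K = 25843333/1521 - 4*sqrt(406) (K = 4*(73/39)**2 - (sqrt(-1562 + 8058) - 16977) = 4*(5329/1521) - (sqrt(6496) - 16977) = 21316/1521 - (4*sqrt(406) - 16977) = 21316/1521 - (-16977 + 4*sqrt(406)) = 21316/1521 + (16977 - 4*sqrt(406)) = 25843333/1521 - 4*sqrt(406) ≈ 16910.)
-K = -(25843333/1521 - 4*sqrt(406)) = -25843333/1521 + 4*sqrt(406)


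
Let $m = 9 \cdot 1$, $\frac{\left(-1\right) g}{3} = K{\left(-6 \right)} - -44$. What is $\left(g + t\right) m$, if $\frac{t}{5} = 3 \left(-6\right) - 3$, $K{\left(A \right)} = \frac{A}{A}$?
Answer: $-2160$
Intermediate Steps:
$K{\left(A \right)} = 1$
$t = -105$ ($t = 5 \left(3 \left(-6\right) - 3\right) = 5 \left(-18 - 3\right) = 5 \left(-21\right) = -105$)
$g = -135$ ($g = - 3 \left(1 - -44\right) = - 3 \left(1 + 44\right) = \left(-3\right) 45 = -135$)
$m = 9$
$\left(g + t\right) m = \left(-135 - 105\right) 9 = \left(-240\right) 9 = -2160$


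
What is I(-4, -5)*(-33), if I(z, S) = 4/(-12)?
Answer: 11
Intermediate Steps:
I(z, S) = -⅓ (I(z, S) = 4*(-1/12) = -⅓)
I(-4, -5)*(-33) = -⅓*(-33) = 11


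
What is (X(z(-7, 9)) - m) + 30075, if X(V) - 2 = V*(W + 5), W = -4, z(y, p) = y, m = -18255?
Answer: 48325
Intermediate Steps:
X(V) = 2 + V (X(V) = 2 + V*(-4 + 5) = 2 + V*1 = 2 + V)
(X(z(-7, 9)) - m) + 30075 = ((2 - 7) - 1*(-18255)) + 30075 = (-5 + 18255) + 30075 = 18250 + 30075 = 48325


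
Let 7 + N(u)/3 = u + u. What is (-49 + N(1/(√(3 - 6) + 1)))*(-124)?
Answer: 248*(-32*I + 35*√3)/(√3 - I) ≈ 8494.0 + 322.16*I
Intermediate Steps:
N(u) = -21 + 6*u (N(u) = -21 + 3*(u + u) = -21 + 3*(2*u) = -21 + 6*u)
(-49 + N(1/(√(3 - 6) + 1)))*(-124) = (-49 + (-21 + 6/(√(3 - 6) + 1)))*(-124) = (-49 + (-21 + 6/(√(-3) + 1)))*(-124) = (-49 + (-21 + 6/(I*√3 + 1)))*(-124) = (-49 + (-21 + 6/(1 + I*√3)))*(-124) = (-70 + 6/(1 + I*√3))*(-124) = 8680 - 744/(1 + I*√3)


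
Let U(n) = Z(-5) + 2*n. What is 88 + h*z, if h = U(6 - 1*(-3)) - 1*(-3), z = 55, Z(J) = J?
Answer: 968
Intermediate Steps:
U(n) = -5 + 2*n
h = 16 (h = (-5 + 2*(6 - 1*(-3))) - 1*(-3) = (-5 + 2*(6 + 3)) + 3 = (-5 + 2*9) + 3 = (-5 + 18) + 3 = 13 + 3 = 16)
88 + h*z = 88 + 16*55 = 88 + 880 = 968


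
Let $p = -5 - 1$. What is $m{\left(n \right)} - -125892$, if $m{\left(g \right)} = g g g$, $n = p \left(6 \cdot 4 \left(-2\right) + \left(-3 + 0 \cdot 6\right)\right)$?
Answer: $28778508$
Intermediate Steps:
$p = -6$ ($p = -5 - 1 = -6$)
$n = 306$ ($n = - 6 \left(6 \cdot 4 \left(-2\right) + \left(-3 + 0 \cdot 6\right)\right) = - 6 \left(24 \left(-2\right) + \left(-3 + 0\right)\right) = - 6 \left(-48 - 3\right) = \left(-6\right) \left(-51\right) = 306$)
$m{\left(g \right)} = g^{3}$ ($m{\left(g \right)} = g^{2} g = g^{3}$)
$m{\left(n \right)} - -125892 = 306^{3} - -125892 = 28652616 + 125892 = 28778508$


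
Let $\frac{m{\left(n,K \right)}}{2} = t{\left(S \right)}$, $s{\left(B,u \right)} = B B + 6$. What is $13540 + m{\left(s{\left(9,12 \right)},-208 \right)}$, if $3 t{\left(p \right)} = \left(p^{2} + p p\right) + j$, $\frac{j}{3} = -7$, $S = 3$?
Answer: $13538$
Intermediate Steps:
$j = -21$ ($j = 3 \left(-7\right) = -21$)
$s{\left(B,u \right)} = 6 + B^{2}$ ($s{\left(B,u \right)} = B^{2} + 6 = 6 + B^{2}$)
$t{\left(p \right)} = -7 + \frac{2 p^{2}}{3}$ ($t{\left(p \right)} = \frac{\left(p^{2} + p p\right) - 21}{3} = \frac{\left(p^{2} + p^{2}\right) - 21}{3} = \frac{2 p^{2} - 21}{3} = \frac{-21 + 2 p^{2}}{3} = -7 + \frac{2 p^{2}}{3}$)
$m{\left(n,K \right)} = -2$ ($m{\left(n,K \right)} = 2 \left(-7 + \frac{2 \cdot 3^{2}}{3}\right) = 2 \left(-7 + \frac{2}{3} \cdot 9\right) = 2 \left(-7 + 6\right) = 2 \left(-1\right) = -2$)
$13540 + m{\left(s{\left(9,12 \right)},-208 \right)} = 13540 - 2 = 13538$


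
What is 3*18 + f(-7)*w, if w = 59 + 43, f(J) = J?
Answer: -660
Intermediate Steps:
w = 102
3*18 + f(-7)*w = 3*18 - 7*102 = 54 - 714 = -660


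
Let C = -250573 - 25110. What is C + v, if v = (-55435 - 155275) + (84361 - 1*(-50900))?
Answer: -351132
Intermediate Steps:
v = -75449 (v = -210710 + (84361 + 50900) = -210710 + 135261 = -75449)
C = -275683
C + v = -275683 - 75449 = -351132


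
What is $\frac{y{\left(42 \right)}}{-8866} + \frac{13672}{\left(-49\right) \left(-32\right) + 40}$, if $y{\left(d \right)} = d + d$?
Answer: $\frac{7567555}{891033} \approx 8.493$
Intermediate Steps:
$y{\left(d \right)} = 2 d$
$\frac{y{\left(42 \right)}}{-8866} + \frac{13672}{\left(-49\right) \left(-32\right) + 40} = \frac{2 \cdot 42}{-8866} + \frac{13672}{\left(-49\right) \left(-32\right) + 40} = 84 \left(- \frac{1}{8866}\right) + \frac{13672}{1568 + 40} = - \frac{42}{4433} + \frac{13672}{1608} = - \frac{42}{4433} + 13672 \cdot \frac{1}{1608} = - \frac{42}{4433} + \frac{1709}{201} = \frac{7567555}{891033}$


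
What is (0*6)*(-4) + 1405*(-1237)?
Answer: -1737985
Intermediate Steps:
(0*6)*(-4) + 1405*(-1237) = 0*(-4) - 1737985 = 0 - 1737985 = -1737985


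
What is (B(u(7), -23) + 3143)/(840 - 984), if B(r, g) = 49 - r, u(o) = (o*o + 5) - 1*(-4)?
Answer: -1567/72 ≈ -21.764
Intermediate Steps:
u(o) = 9 + o² (u(o) = (o² + 5) + 4 = (5 + o²) + 4 = 9 + o²)
(B(u(7), -23) + 3143)/(840 - 984) = ((49 - (9 + 7²)) + 3143)/(840 - 984) = ((49 - (9 + 49)) + 3143)/(-144) = ((49 - 1*58) + 3143)*(-1/144) = ((49 - 58) + 3143)*(-1/144) = (-9 + 3143)*(-1/144) = 3134*(-1/144) = -1567/72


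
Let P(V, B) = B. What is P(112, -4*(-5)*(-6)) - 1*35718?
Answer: -35838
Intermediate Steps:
P(112, -4*(-5)*(-6)) - 1*35718 = -4*(-5)*(-6) - 1*35718 = 20*(-6) - 35718 = -120 - 35718 = -35838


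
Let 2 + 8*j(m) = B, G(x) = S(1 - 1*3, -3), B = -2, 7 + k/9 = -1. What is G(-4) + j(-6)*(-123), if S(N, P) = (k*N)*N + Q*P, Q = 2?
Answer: -465/2 ≈ -232.50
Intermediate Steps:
k = -72 (k = -63 + 9*(-1) = -63 - 9 = -72)
S(N, P) = -72*N² + 2*P (S(N, P) = (-72*N)*N + 2*P = -72*N² + 2*P)
G(x) = -294 (G(x) = -72*(1 - 1*3)² + 2*(-3) = -72*(1 - 3)² - 6 = -72*(-2)² - 6 = -72*4 - 6 = -288 - 6 = -294)
j(m) = -½ (j(m) = -¼ + (⅛)*(-2) = -¼ - ¼ = -½)
G(-4) + j(-6)*(-123) = -294 - ½*(-123) = -294 + 123/2 = -465/2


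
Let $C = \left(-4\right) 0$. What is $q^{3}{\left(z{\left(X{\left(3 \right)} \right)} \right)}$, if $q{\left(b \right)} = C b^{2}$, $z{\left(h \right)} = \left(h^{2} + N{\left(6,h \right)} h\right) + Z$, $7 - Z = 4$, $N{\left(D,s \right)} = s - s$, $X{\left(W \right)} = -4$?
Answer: $0$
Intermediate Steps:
$N{\left(D,s \right)} = 0$
$Z = 3$ ($Z = 7 - 4 = 3$)
$C = 0$
$z{\left(h \right)} = 3 + h^{2}$ ($z{\left(h \right)} = \left(h^{2} + 0 h\right) + 3 = \left(h^{2} + 0\right) + 3 = h^{2} + 3 = 3 + h^{2}$)
$q{\left(b \right)} = 0$ ($q{\left(b \right)} = 0 b^{2} = 0$)
$q^{3}{\left(z{\left(X{\left(3 \right)} \right)} \right)} = 0^{3} = 0$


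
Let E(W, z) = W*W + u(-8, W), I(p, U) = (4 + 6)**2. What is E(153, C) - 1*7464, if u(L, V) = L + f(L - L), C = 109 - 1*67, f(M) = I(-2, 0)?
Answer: 16037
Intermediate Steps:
I(p, U) = 100 (I(p, U) = 10**2 = 100)
f(M) = 100
C = 42 (C = 109 - 67 = 42)
u(L, V) = 100 + L (u(L, V) = L + 100 = 100 + L)
E(W, z) = 92 + W**2 (E(W, z) = W*W + (100 - 8) = W**2 + 92 = 92 + W**2)
E(153, C) - 1*7464 = (92 + 153**2) - 1*7464 = (92 + 23409) - 7464 = 23501 - 7464 = 16037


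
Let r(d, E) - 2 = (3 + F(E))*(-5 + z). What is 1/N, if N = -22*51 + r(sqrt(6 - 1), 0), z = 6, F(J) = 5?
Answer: -1/1112 ≈ -0.00089928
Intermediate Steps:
r(d, E) = 10 (r(d, E) = 2 + (3 + 5)*(-5 + 6) = 2 + 8*1 = 2 + 8 = 10)
N = -1112 (N = -22*51 + 10 = -1122 + 10 = -1112)
1/N = 1/(-1112) = -1/1112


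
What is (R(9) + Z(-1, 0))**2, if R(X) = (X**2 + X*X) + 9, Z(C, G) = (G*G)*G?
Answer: 29241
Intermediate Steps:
Z(C, G) = G**3 (Z(C, G) = G**2*G = G**3)
R(X) = 9 + 2*X**2 (R(X) = (X**2 + X**2) + 9 = 2*X**2 + 9 = 9 + 2*X**2)
(R(9) + Z(-1, 0))**2 = ((9 + 2*9**2) + 0**3)**2 = ((9 + 2*81) + 0)**2 = ((9 + 162) + 0)**2 = (171 + 0)**2 = 171**2 = 29241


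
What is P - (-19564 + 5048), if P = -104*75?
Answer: 6716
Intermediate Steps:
P = -7800
P - (-19564 + 5048) = -7800 - (-19564 + 5048) = -7800 - 1*(-14516) = -7800 + 14516 = 6716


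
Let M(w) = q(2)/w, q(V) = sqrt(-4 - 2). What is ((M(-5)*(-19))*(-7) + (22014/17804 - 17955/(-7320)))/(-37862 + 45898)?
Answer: 8013555/17454899168 - 19*I*sqrt(6)/5740 ≈ 0.0004591 - 0.0081081*I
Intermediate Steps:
q(V) = I*sqrt(6) (q(V) = sqrt(-6) = I*sqrt(6))
M(w) = I*sqrt(6)/w (M(w) = (I*sqrt(6))/w = I*sqrt(6)/w)
((M(-5)*(-19))*(-7) + (22014/17804 - 17955/(-7320)))/(-37862 + 45898) = (((I*sqrt(6)/(-5))*(-19))*(-7) + (22014/17804 - 17955/(-7320)))/(-37862 + 45898) = (((I*sqrt(6)*(-1/5))*(-19))*(-7) + (22014*(1/17804) - 17955*(-1/7320)))/8036 = ((-I*sqrt(6)/5*(-19))*(-7) + (11007/8902 + 1197/488))*(1/8036) = ((19*I*sqrt(6)/5)*(-7) + 8013555/2172088)*(1/8036) = (-133*I*sqrt(6)/5 + 8013555/2172088)*(1/8036) = (8013555/2172088 - 133*I*sqrt(6)/5)*(1/8036) = 8013555/17454899168 - 19*I*sqrt(6)/5740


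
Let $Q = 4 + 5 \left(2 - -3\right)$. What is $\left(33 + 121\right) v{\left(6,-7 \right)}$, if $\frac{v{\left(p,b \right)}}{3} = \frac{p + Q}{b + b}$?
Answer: $-1155$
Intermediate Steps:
$Q = 29$ ($Q = 4 + 5 \left(2 + 3\right) = 4 + 5 \cdot 5 = 4 + 25 = 29$)
$v{\left(p,b \right)} = \frac{3 \left(29 + p\right)}{2 b}$ ($v{\left(p,b \right)} = 3 \frac{p + 29}{b + b} = 3 \frac{29 + p}{2 b} = \frac{3 \left(29 + p\right)}{2 b}$)
$\left(33 + 121\right) v{\left(6,-7 \right)} = \left(33 + 121\right) \frac{3 \left(29 + 6\right)}{2 \left(-7\right)} = 154 \cdot \frac{3}{2} \left(- \frac{1}{7}\right) 35 = 154 \left(- \frac{15}{2}\right) = -1155$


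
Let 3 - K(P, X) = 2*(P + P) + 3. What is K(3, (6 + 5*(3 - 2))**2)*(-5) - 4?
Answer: 56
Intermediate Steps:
K(P, X) = -4*P (K(P, X) = 3 - (2*(P + P) + 3) = 3 - (2*(2*P) + 3) = 3 - (4*P + 3) = 3 - (3 + 4*P) = 3 + (-3 - 4*P) = -4*P)
K(3, (6 + 5*(3 - 2))**2)*(-5) - 4 = -4*3*(-5) - 4 = -12*(-5) - 4 = 60 - 4 = 56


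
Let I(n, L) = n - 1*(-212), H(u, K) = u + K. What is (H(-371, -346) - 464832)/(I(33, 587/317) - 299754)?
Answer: 66507/42787 ≈ 1.5544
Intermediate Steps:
H(u, K) = K + u
I(n, L) = 212 + n (I(n, L) = n + 212 = 212 + n)
(H(-371, -346) - 464832)/(I(33, 587/317) - 299754) = ((-346 - 371) - 464832)/((212 + 33) - 299754) = (-717 - 464832)/(245 - 299754) = -465549/(-299509) = -465549*(-1/299509) = 66507/42787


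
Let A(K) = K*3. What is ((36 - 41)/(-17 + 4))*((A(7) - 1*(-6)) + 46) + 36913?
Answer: 480234/13 ≈ 36941.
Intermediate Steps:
A(K) = 3*K
((36 - 41)/(-17 + 4))*((A(7) - 1*(-6)) + 46) + 36913 = ((36 - 41)/(-17 + 4))*((3*7 - 1*(-6)) + 46) + 36913 = (-5/(-13))*((21 + 6) + 46) + 36913 = (-5*(-1/13))*(27 + 46) + 36913 = (5/13)*73 + 36913 = 365/13 + 36913 = 480234/13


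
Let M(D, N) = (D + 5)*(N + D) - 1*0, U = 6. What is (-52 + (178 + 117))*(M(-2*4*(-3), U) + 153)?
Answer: 248589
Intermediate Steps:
M(D, N) = (5 + D)*(D + N) (M(D, N) = (5 + D)*(D + N) + 0 = (5 + D)*(D + N))
(-52 + (178 + 117))*(M(-2*4*(-3), U) + 153) = (-52 + (178 + 117))*(((-2*4*(-3))**2 + 5*(-2*4*(-3)) + 5*6 + (-2*4*(-3))*6) + 153) = (-52 + 295)*(((-8*(-3))**2 + 5*(-8*(-3)) + 30 - 8*(-3)*6) + 153) = 243*((24**2 + 5*24 + 30 + 24*6) + 153) = 243*((576 + 120 + 30 + 144) + 153) = 243*(870 + 153) = 243*1023 = 248589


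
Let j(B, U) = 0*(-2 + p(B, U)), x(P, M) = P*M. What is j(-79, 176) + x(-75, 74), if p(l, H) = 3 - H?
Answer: -5550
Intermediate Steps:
x(P, M) = M*P
j(B, U) = 0 (j(B, U) = 0*(-2 + (3 - U)) = 0*(1 - U) = 0)
j(-79, 176) + x(-75, 74) = 0 + 74*(-75) = 0 - 5550 = -5550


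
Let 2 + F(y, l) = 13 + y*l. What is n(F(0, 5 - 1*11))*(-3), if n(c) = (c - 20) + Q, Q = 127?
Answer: -354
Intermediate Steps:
F(y, l) = 11 + l*y (F(y, l) = -2 + (13 + y*l) = -2 + (13 + l*y) = 11 + l*y)
n(c) = 107 + c (n(c) = (c - 20) + 127 = (-20 + c) + 127 = 107 + c)
n(F(0, 5 - 1*11))*(-3) = (107 + (11 + (5 - 1*11)*0))*(-3) = (107 + (11 + (5 - 11)*0))*(-3) = (107 + (11 - 6*0))*(-3) = (107 + (11 + 0))*(-3) = (107 + 11)*(-3) = 118*(-3) = -354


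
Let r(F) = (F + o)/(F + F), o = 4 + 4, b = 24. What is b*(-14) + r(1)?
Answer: -663/2 ≈ -331.50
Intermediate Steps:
o = 8
r(F) = (8 + F)/(2*F) (r(F) = (F + 8)/(F + F) = (8 + F)/((2*F)) = (8 + F)*(1/(2*F)) = (8 + F)/(2*F))
b*(-14) + r(1) = 24*(-14) + (1/2)*(8 + 1)/1 = -336 + (1/2)*1*9 = -336 + 9/2 = -663/2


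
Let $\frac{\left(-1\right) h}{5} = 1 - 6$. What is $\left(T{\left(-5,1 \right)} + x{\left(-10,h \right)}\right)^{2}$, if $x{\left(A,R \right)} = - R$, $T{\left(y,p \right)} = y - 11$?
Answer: $1681$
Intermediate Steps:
$T{\left(y,p \right)} = -11 + y$
$h = 25$ ($h = - 5 \left(1 - 6\right) = \left(-5\right) \left(-5\right) = 25$)
$\left(T{\left(-5,1 \right)} + x{\left(-10,h \right)}\right)^{2} = \left(\left(-11 - 5\right) - 25\right)^{2} = \left(-16 - 25\right)^{2} = \left(-41\right)^{2} = 1681$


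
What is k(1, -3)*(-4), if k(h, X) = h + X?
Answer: 8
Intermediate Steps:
k(h, X) = X + h
k(1, -3)*(-4) = (-3 + 1)*(-4) = -2*(-4) = 8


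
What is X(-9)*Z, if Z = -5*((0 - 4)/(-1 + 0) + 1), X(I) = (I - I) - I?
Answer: -225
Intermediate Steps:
X(I) = -I (X(I) = 0 - I = -I)
Z = -25 (Z = -5*(-4/(-1) + 1) = -5*(-4*(-1) + 1) = -5*(4 + 1) = -5*5 = -25)
X(-9)*Z = -1*(-9)*(-25) = 9*(-25) = -225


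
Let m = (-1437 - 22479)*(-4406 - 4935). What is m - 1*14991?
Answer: 223384365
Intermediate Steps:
m = 223399356 (m = -23916*(-9341) = 223399356)
m - 1*14991 = 223399356 - 1*14991 = 223399356 - 14991 = 223384365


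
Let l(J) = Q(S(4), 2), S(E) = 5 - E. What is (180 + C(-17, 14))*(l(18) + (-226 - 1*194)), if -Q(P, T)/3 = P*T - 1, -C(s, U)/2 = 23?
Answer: -56682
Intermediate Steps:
C(s, U) = -46 (C(s, U) = -2*23 = -46)
Q(P, T) = 3 - 3*P*T (Q(P, T) = -3*(P*T - 1) = -3*(-1 + P*T) = 3 - 3*P*T)
l(J) = -3 (l(J) = 3 - 3*(5 - 1*4)*2 = 3 - 3*(5 - 4)*2 = 3 - 3*1*2 = 3 - 6 = -3)
(180 + C(-17, 14))*(l(18) + (-226 - 1*194)) = (180 - 46)*(-3 + (-226 - 1*194)) = 134*(-3 + (-226 - 194)) = 134*(-3 - 420) = 134*(-423) = -56682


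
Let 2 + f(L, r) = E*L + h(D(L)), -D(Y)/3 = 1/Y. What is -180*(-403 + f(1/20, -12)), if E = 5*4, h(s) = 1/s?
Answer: 72723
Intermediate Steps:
D(Y) = -3/Y
h(s) = 1/s
E = 20
f(L, r) = -2 + 59*L/3 (f(L, r) = -2 + (20*L + 1/(-3/L)) = -2 + (20*L - L/3) = -2 + 59*L/3)
-180*(-403 + f(1/20, -12)) = -180*(-403 + (-2 + (59/3)/20)) = -180*(-403 + (-2 + (59/3)*(1/20))) = -180*(-403 + (-2 + 59/60)) = -180*(-403 - 61/60) = -180*(-24241/60) = 72723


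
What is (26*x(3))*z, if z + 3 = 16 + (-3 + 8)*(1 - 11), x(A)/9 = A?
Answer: -25974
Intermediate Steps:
x(A) = 9*A
z = -37 (z = -3 + (16 + (-3 + 8)*(1 - 11)) = -3 + (16 + 5*(-10)) = -3 + (16 - 50) = -3 - 34 = -37)
(26*x(3))*z = (26*(9*3))*(-37) = (26*27)*(-37) = 702*(-37) = -25974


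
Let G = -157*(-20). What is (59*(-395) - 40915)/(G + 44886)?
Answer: -32110/24013 ≈ -1.3372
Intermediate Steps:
G = 3140
(59*(-395) - 40915)/(G + 44886) = (59*(-395) - 40915)/(3140 + 44886) = (-23305 - 40915)/48026 = -64220*1/48026 = -32110/24013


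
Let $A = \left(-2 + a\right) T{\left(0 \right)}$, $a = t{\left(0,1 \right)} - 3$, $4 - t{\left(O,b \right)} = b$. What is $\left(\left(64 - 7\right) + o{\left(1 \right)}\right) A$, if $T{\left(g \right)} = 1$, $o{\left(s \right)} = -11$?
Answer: $-92$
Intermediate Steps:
$t{\left(O,b \right)} = 4 - b$
$a = 0$ ($a = \left(4 - 1\right) - 3 = 3 - 3 = 0$)
$A = -2$ ($A = \left(-2 + 0\right) 1 = \left(-2\right) 1 = -2$)
$\left(\left(64 - 7\right) + o{\left(1 \right)}\right) A = \left(\left(64 - 7\right) - 11\right) \left(-2\right) = \left(57 - 11\right) \left(-2\right) = 46 \left(-2\right) = -92$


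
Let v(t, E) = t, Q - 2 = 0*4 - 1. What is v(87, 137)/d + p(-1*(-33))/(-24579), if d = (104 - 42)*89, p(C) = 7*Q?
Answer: 2099747/135626922 ≈ 0.015482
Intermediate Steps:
Q = 1 (Q = 2 + (0*4 - 1) = 2 + (0 - 1) = 2 - 1 = 1)
p(C) = 7 (p(C) = 7*1 = 7)
d = 5518 (d = 62*89 = 5518)
v(87, 137)/d + p(-1*(-33))/(-24579) = 87/5518 + 7/(-24579) = 87*(1/5518) + 7*(-1/24579) = 87/5518 - 7/24579 = 2099747/135626922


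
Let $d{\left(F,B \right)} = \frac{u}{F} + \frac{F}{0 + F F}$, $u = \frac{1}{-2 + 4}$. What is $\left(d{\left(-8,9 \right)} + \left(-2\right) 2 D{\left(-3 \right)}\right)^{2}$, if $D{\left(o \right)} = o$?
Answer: $\frac{35721}{256} \approx 139.54$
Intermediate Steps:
$u = \frac{1}{2} \approx 0.5$
$d{\left(F,B \right)} = \frac{3}{2 F}$ ($d{\left(F,B \right)} = \frac{1}{2 F} + \frac{F}{0 + F F} = \frac{1}{2 F} + \frac{F}{0 + F^{2}} = \frac{1}{2 F} + \frac{F}{F^{2}} = \frac{1}{2 F} + \frac{1}{F} = \frac{3}{2 F}$)
$\left(d{\left(-8,9 \right)} + \left(-2\right) 2 D{\left(-3 \right)}\right)^{2} = \left(\frac{3}{2 \left(-8\right)} + \left(-2\right) 2 \left(-3\right)\right)^{2} = \left(\frac{3}{2} \left(- \frac{1}{8}\right) - -12\right)^{2} = \left(- \frac{3}{16} + 12\right)^{2} = \left(\frac{189}{16}\right)^{2} = \frac{35721}{256}$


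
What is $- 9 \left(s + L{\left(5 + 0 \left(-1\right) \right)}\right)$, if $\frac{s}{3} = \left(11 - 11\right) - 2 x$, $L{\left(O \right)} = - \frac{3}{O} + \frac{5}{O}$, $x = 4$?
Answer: $\frac{1062}{5} \approx 212.4$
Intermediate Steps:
$L{\left(O \right)} = \frac{2}{O}$
$s = -24$ ($s = 3 \left(\left(11 - 11\right) - 8\right) = 3 \left(0 - 8\right) = 3 \left(-8\right) = -24$)
$- 9 \left(s + L{\left(5 + 0 \left(-1\right) \right)}\right) = - 9 \left(-24 + \frac{2}{5 + 0 \left(-1\right)}\right) = - 9 \left(-24 + \frac{2}{5 + 0}\right) = - 9 \left(-24 + \frac{2}{5}\right) = \left(-9\right) \left(- \frac{118}{5}\right) = \frac{1062}{5}$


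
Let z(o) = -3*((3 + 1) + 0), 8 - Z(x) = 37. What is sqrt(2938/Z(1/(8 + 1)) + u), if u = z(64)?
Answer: I*sqrt(95294)/29 ≈ 10.645*I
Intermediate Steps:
Z(x) = -29 (Z(x) = 8 - 1*37 = 8 - 37 = -29)
z(o) = -12 (z(o) = -3*(4 + 0) = -3*4 = -12)
u = -12
sqrt(2938/Z(1/(8 + 1)) + u) = sqrt(2938/(-29) - 12) = sqrt(2938*(-1/29) - 12) = sqrt(-2938/29 - 12) = sqrt(-3286/29) = I*sqrt(95294)/29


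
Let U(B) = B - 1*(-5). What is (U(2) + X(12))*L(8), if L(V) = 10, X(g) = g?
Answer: 190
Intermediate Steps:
U(B) = 5 + B (U(B) = B + 5 = 5 + B)
(U(2) + X(12))*L(8) = ((5 + 2) + 12)*10 = (7 + 12)*10 = 19*10 = 190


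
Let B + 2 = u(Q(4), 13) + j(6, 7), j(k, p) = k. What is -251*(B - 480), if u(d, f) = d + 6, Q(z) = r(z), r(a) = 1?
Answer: 117719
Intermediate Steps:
Q(z) = 1
u(d, f) = 6 + d
B = 11 (B = -2 + ((6 + 1) + 6) = -2 + (7 + 6) = -2 + 13 = 11)
-251*(B - 480) = -251*(11 - 480) = -251*(-469) = 117719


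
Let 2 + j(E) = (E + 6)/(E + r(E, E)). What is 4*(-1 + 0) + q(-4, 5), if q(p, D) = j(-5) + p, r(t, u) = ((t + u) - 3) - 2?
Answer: -201/20 ≈ -10.050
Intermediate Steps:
r(t, u) = -5 + t + u (r(t, u) = (-3 + t + u) - 2 = -5 + t + u)
j(E) = -2 + (6 + E)/(-5 + 3*E) (j(E) = -2 + (E + 6)/(E + (-5 + E + E)) = -2 + (6 + E)/(E + (-5 + 2*E)) = -2 + (6 + E)/(-5 + 3*E))
q(p, D) = -41/20 + p (q(p, D) = (16 - 5*(-5))/(-5 + 3*(-5)) + p = (16 + 25)/(-5 - 15) + p = 41/(-20) + p = -1/20*41 + p = -41/20 + p)
4*(-1 + 0) + q(-4, 5) = 4*(-1 + 0) + (-41/20 - 4) = 4*(-1) - 121/20 = -4 - 121/20 = -201/20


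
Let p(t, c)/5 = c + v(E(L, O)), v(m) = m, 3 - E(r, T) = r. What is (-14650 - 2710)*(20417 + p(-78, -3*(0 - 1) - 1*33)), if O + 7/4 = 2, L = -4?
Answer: -352442720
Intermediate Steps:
O = ¼ (O = -7/4 + 2 = ¼ ≈ 0.25000)
E(r, T) = 3 - r
p(t, c) = 35 + 5*c (p(t, c) = 5*(c + (3 - 1*(-4))) = 5*(c + (3 + 4)) = 5*(c + 7) = 5*(7 + c) = 35 + 5*c)
(-14650 - 2710)*(20417 + p(-78, -3*(0 - 1) - 1*33)) = (-14650 - 2710)*(20417 + (35 + 5*(-3*(0 - 1) - 1*33))) = -17360*(20417 + (35 + 5*(-3*(-1) - 33))) = -17360*(20417 + (35 + 5*(3 - 33))) = -17360*(20417 + (35 + 5*(-30))) = -17360*(20417 + (35 - 150)) = -17360*(20417 - 115) = -17360*20302 = -352442720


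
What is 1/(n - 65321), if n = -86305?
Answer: -1/151626 ≈ -6.5952e-6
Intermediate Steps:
1/(n - 65321) = 1/(-86305 - 65321) = 1/(-151626) = -1/151626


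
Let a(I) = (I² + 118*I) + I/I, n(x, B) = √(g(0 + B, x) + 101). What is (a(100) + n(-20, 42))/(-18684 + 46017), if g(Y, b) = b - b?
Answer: 7267/9111 + √101/27333 ≈ 0.79797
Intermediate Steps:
g(Y, b) = 0
n(x, B) = √101 (n(x, B) = √(0 + 101) = √101)
a(I) = 1 + I² + 118*I (a(I) = (I² + 118*I) + 1 = 1 + I² + 118*I)
(a(100) + n(-20, 42))/(-18684 + 46017) = ((1 + 100² + 118*100) + √101)/(-18684 + 46017) = ((1 + 10000 + 11800) + √101)/27333 = (21801 + √101)*(1/27333) = 7267/9111 + √101/27333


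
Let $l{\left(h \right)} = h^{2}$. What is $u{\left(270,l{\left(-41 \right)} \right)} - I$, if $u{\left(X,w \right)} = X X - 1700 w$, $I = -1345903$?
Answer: $-1438897$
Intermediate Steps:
$u{\left(X,w \right)} = X^{2} - 1700 w$
$u{\left(270,l{\left(-41 \right)} \right)} - I = \left(270^{2} - 1700 \left(-41\right)^{2}\right) - -1345903 = \left(72900 - 2857700\right) + 1345903 = -2784800 + 1345903 = -1438897$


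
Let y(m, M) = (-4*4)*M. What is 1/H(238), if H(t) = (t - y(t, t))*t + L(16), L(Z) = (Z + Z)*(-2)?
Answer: 1/962884 ≈ 1.0385e-6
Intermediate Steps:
y(m, M) = -16*M
L(Z) = -4*Z (L(Z) = (2*Z)*(-2) = -4*Z)
H(t) = -64 + 17*t² (H(t) = (t - (-16)*t)*t - 4*16 = (t + 16*t)*t - 64 = (17*t)*t - 64 = 17*t² - 64 = -64 + 17*t²)
1/H(238) = 1/(-64 + 17*238²) = 1/(-64 + 17*56644) = 1/(-64 + 962948) = 1/962884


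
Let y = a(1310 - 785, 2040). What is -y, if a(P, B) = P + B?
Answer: -2565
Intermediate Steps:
a(P, B) = B + P
y = 2565 (y = 2040 + (1310 - 785) = 2040 + 525 = 2565)
-y = -1*2565 = -2565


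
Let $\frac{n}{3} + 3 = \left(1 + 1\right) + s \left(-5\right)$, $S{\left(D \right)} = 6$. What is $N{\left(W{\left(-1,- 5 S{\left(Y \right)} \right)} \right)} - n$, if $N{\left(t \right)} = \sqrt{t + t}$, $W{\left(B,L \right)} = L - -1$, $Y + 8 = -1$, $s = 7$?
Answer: $108 + i \sqrt{58} \approx 108.0 + 7.6158 i$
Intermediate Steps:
$Y = -9$ ($Y = -8 - 1 = -9$)
$W{\left(B,L \right)} = 1 + L$ ($W{\left(B,L \right)} = L + 1 = 1 + L$)
$n = -108$ ($n = -9 + 3 \left(\left(1 + 1\right) + 7 \left(-5\right)\right) = -9 + 3 \left(2 - 35\right) = -9 + 3 \left(-33\right) = -9 - 99 = -108$)
$N{\left(t \right)} = \sqrt{2} \sqrt{t}$ ($N{\left(t \right)} = \sqrt{2 t} = \sqrt{2} \sqrt{t}$)
$N{\left(W{\left(-1,- 5 S{\left(Y \right)} \right)} \right)} - n = \sqrt{2} \sqrt{1 - 30} - -108 = \sqrt{2} \sqrt{1 - 30} + 108 = \sqrt{2} \sqrt{-29} + 108 = \sqrt{2} i \sqrt{29} + 108 = i \sqrt{58} + 108 = 108 + i \sqrt{58}$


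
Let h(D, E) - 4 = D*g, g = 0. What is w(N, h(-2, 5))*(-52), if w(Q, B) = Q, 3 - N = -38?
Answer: -2132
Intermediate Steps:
N = 41 (N = 3 - 1*(-38) = 3 + 38 = 41)
h(D, E) = 4 (h(D, E) = 4 + D*0 = 4 + 0 = 4)
w(N, h(-2, 5))*(-52) = 41*(-52) = -2132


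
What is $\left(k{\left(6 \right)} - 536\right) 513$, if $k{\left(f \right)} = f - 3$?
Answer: $-273429$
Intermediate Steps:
$k{\left(f \right)} = -3 + f$ ($k{\left(f \right)} = f - 3 = -3 + f$)
$\left(k{\left(6 \right)} - 536\right) 513 = \left(\left(-3 + 6\right) - 536\right) 513 = \left(3 - 536\right) 513 = \left(-533\right) 513 = -273429$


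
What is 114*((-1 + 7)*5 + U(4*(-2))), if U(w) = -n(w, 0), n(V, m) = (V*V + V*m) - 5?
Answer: -3306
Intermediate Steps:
n(V, m) = -5 + V**2 + V*m (n(V, m) = (V**2 + V*m) - 5 = -5 + V**2 + V*m)
U(w) = 5 - w**2 (U(w) = -(-5 + w**2 + w*0) = -(-5 + w**2 + 0) = -(-5 + w**2) = 5 - w**2)
114*((-1 + 7)*5 + U(4*(-2))) = 114*((-1 + 7)*5 + (5 - (4*(-2))**2)) = 114*(6*5 + (5 - 1*(-8)**2)) = 114*(30 + (5 - 1*64)) = 114*(30 + (5 - 64)) = 114*(30 - 59) = 114*(-29) = -3306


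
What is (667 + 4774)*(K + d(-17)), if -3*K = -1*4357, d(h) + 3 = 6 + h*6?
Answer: 22090460/3 ≈ 7.3635e+6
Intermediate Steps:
d(h) = 3 + 6*h (d(h) = -3 + (6 + h*6) = -3 + (6 + 6*h) = 3 + 6*h)
K = 4357/3 (K = -(-1)*4357/3 = -⅓*(-4357) = 4357/3 ≈ 1452.3)
(667 + 4774)*(K + d(-17)) = (667 + 4774)*(4357/3 + (3 + 6*(-17))) = 5441*(4357/3 + (3 - 102)) = 5441*(4357/3 - 99) = 5441*(4060/3) = 22090460/3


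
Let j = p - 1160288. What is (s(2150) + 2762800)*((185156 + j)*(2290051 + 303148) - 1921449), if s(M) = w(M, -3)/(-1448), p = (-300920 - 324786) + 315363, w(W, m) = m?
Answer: -6667879526653517861761/724 ≈ -9.2098e+18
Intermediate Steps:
p = -310343 (p = -625706 + 315363 = -310343)
s(M) = 3/1448 (s(M) = -3/(-1448) = -3*(-1/1448) = 3/1448)
j = -1470631 (j = -310343 - 1160288 = -1470631)
(s(2150) + 2762800)*((185156 + j)*(2290051 + 303148) - 1921449) = (3/1448 + 2762800)*((185156 - 1470631)*(2290051 + 303148) - 1921449) = 4000534403*(-1285475*2593199 - 1921449)/1448 = 4000534403*(-3333492484525 - 1921449)/1448 = (4000534403/1448)*(-3333494405974) = -6667879526653517861761/724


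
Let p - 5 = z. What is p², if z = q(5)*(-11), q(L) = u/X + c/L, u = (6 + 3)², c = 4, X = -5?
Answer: 760384/25 ≈ 30415.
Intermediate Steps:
u = 81 (u = 9² = 81)
q(L) = -81/5 + 4/L (q(L) = 81/(-5) + 4/L = 81*(-⅕) + 4/L = -81/5 + 4/L)
z = 847/5 (z = (-81/5 + 4/5)*(-11) = (-81/5 + 4*(⅕))*(-11) = (-81/5 + ⅘)*(-11) = -77/5*(-11) = 847/5 ≈ 169.40)
p = 872/5 (p = 5 + 847/5 = 872/5 ≈ 174.40)
p² = (872/5)² = 760384/25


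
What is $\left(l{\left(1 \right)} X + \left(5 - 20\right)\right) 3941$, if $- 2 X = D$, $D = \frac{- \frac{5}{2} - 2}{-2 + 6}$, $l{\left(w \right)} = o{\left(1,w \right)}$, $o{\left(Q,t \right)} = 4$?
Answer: $- \frac{200991}{4} \approx -50248.0$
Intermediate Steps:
$l{\left(w \right)} = 4$
$D = - \frac{9}{8}$ ($D = \frac{\left(-5\right) \frac{1}{2} - 2}{4} = \left(- \frac{5}{2} - 2\right) \frac{1}{4} = \left(- \frac{9}{2}\right) \frac{1}{4} = - \frac{9}{8} \approx -1.125$)
$X = \frac{9}{16}$ ($X = \left(- \frac{1}{2}\right) \left(- \frac{9}{8}\right) = \frac{9}{16} \approx 0.5625$)
$\left(l{\left(1 \right)} X + \left(5 - 20\right)\right) 3941 = \left(4 \cdot \frac{9}{16} + \left(5 - 20\right)\right) 3941 = \left(\frac{9}{4} + \left(5 - 20\right)\right) 3941 = \left(\frac{9}{4} - 15\right) 3941 = \left(- \frac{51}{4}\right) 3941 = - \frac{200991}{4}$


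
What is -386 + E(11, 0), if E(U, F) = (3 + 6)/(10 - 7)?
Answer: -383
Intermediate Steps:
E(U, F) = 3 (E(U, F) = 9/3 = 9*(1/3) = 3)
-386 + E(11, 0) = -386 + 3 = -383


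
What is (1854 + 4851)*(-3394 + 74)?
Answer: -22260600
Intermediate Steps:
(1854 + 4851)*(-3394 + 74) = 6705*(-3320) = -22260600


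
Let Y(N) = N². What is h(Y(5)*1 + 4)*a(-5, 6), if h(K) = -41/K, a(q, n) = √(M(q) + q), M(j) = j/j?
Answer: -82*I/29 ≈ -2.8276*I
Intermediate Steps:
M(j) = 1
a(q, n) = √(1 + q)
h(Y(5)*1 + 4)*a(-5, 6) = (-41/(5²*1 + 4))*√(1 - 5) = (-41/(25*1 + 4))*√(-4) = (-41/(25 + 4))*(2*I) = (-41/29)*(2*I) = (-41*1/29)*(2*I) = -82*I/29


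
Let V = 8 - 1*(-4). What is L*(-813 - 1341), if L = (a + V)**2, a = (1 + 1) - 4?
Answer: -215400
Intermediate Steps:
a = -2 (a = 2 - 4 = -2)
V = 12 (V = 8 + 4 = 12)
L = 100 (L = (-2 + 12)**2 = 10**2 = 100)
L*(-813 - 1341) = 100*(-813 - 1341) = 100*(-2154) = -215400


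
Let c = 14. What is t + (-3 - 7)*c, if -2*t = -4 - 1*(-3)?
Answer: -279/2 ≈ -139.50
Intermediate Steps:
t = ½ (t = -(-4 - 1*(-3))/2 = -(-4 + 3)/2 = -½*(-1) = ½ ≈ 0.50000)
t + (-3 - 7)*c = ½ + (-3 - 7)*14 = ½ - 10*14 = ½ - 140 = -279/2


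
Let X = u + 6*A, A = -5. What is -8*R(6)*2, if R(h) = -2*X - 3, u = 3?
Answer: -816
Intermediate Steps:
X = -27 (X = 3 + 6*(-5) = 3 - 30 = -27)
R(h) = 51 (R(h) = -2*(-27) - 3 = 54 - 3 = 51)
-8*R(6)*2 = -8*51*2 = -408*2 = -816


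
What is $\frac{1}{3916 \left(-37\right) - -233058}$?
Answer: $\frac{1}{88166} \approx 1.1342 \cdot 10^{-5}$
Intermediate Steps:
$\frac{1}{3916 \left(-37\right) - -233058} = \frac{1}{-144892 + 233058} = \frac{1}{88166}$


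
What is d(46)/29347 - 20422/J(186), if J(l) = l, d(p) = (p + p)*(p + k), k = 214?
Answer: -297437657/2729271 ≈ -108.98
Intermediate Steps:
d(p) = 2*p*(214 + p) (d(p) = (p + p)*(p + 214) = (2*p)*(214 + p) = 2*p*(214 + p))
d(46)/29347 - 20422/J(186) = (2*46*(214 + 46))/29347 - 20422/186 = (2*46*260)*(1/29347) - 20422*1/186 = 23920*(1/29347) - 10211/93 = 23920/29347 - 10211/93 = -297437657/2729271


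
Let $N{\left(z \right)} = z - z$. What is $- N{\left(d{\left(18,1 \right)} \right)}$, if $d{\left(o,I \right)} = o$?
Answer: $0$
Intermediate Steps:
$N{\left(z \right)} = 0$
$- N{\left(d{\left(18,1 \right)} \right)} = \left(-1\right) 0 = 0$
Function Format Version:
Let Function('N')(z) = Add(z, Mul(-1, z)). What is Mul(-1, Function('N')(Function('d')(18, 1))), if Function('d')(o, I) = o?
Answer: 0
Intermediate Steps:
Function('N')(z) = 0
Mul(-1, Function('N')(Function('d')(18, 1))) = Mul(-1, 0) = 0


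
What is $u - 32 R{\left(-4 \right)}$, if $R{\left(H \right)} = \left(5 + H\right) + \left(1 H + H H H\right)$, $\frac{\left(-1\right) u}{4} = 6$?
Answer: $2120$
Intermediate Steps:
$u = -24$ ($u = \left(-4\right) 6 = -24$)
$R{\left(H \right)} = 5 + H^{3} + 2 H$ ($R{\left(H \right)} = \left(5 + H\right) + \left(H + H^{2} H\right) = \left(5 + H\right) + \left(H + H^{3}\right) = 5 + H^{3} + 2 H$)
$u - 32 R{\left(-4 \right)} = -24 - 32 \left(5 + \left(-4\right)^{3} + 2 \left(-4\right)\right) = -24 - 32 \left(5 - 64 - 8\right) = -24 - -2144 = -24 + 2144 = 2120$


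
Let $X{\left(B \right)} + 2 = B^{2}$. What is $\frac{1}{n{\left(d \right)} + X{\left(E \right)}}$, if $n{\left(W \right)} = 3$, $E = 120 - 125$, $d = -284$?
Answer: $\frac{1}{26} \approx 0.038462$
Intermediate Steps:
$E = -5$
$X{\left(B \right)} = -2 + B^{2}$
$\frac{1}{n{\left(d \right)} + X{\left(E \right)}} = \frac{1}{3 - \left(2 - \left(-5\right)^{2}\right)} = \frac{1}{3 + \left(-2 + 25\right)} = \frac{1}{3 + 23} = \frac{1}{26}$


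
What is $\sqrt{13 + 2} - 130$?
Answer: $-130 + \sqrt{15} \approx -126.13$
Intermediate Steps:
$\sqrt{13 + 2} - 130 = \sqrt{15} - 130 = -130 + \sqrt{15}$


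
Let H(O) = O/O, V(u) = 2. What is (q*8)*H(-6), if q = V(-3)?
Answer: 16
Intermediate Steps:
q = 2
H(O) = 1
(q*8)*H(-6) = (2*8)*1 = 16*1 = 16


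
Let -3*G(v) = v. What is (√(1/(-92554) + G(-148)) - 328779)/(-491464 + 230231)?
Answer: 328779/261233 - √3803411021718/72534477246 ≈ 1.2585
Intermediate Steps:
G(v) = -v/3
(√(1/(-92554) + G(-148)) - 328779)/(-491464 + 230231) = (√(1/(-92554) - ⅓*(-148)) - 328779)/(-491464 + 230231) = (√(-1/92554 + 148/3) - 328779)/(-261233) = (√(13697989/277662) - 328779)*(-1/261233) = (√3803411021718/277662 - 328779)*(-1/261233) = (-328779 + √3803411021718/277662)*(-1/261233) = 328779/261233 - √3803411021718/72534477246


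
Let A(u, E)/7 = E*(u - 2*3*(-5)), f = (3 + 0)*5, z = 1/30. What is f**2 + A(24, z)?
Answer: 1188/5 ≈ 237.60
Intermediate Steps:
z = 1/30 ≈ 0.033333
f = 15 (f = 3*5 = 15)
A(u, E) = 7*E*(30 + u) (A(u, E) = 7*(E*(u - 2*3*(-5))) = 7*(E*(u - 6*(-5))) = 7*(E*(u + 30)) = 7*(E*(30 + u)) = 7*E*(30 + u))
f**2 + A(24, z) = 15**2 + 7*(1/30)*(30 + 24) = 225 + 7*(1/30)*54 = 225 + 63/5 = 1188/5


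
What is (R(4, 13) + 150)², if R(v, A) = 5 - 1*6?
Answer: 22201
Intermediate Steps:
R(v, A) = -1 (R(v, A) = 5 - 6 = -1)
(R(4, 13) + 150)² = (-1 + 150)² = 149² = 22201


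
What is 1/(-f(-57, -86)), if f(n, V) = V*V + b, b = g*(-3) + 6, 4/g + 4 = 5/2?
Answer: -1/7410 ≈ -0.00013495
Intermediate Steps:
g = -8/3 (g = 4/(-4 + 5/2) = 4/(-3/2) = 4*(-2/3) = -8/3 ≈ -2.6667)
b = 14 (b = -8/3*(-3) + 6 = 8 + 6 = 14)
f(n, V) = 14 + V**2 (f(n, V) = V*V + 14 = V**2 + 14 = 14 + V**2)
1/(-f(-57, -86)) = 1/(-(14 + (-86)**2)) = 1/(-(14 + 7396)) = 1/(-1*7410) = 1/(-7410) = -1/7410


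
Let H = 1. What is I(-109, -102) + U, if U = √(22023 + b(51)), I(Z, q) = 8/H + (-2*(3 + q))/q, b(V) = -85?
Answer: 103/17 + √21938 ≈ 154.17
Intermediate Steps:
I(Z, q) = 8 + (-6 - 2*q)/q (I(Z, q) = 8/1 + (-2*(3 + q))/q = 8*1 + (-6 - 2*q)/q = 8 + (-6 - 2*q)/q)
U = √21938 (U = √(22023 - 85) = √21938 ≈ 148.11)
I(-109, -102) + U = (6 - 6/(-102)) + √21938 = (6 - 6*(-1/102)) + √21938 = (6 + 1/17) + √21938 = 103/17 + √21938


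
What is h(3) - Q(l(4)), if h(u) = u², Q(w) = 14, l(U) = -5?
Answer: -5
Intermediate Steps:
h(3) - Q(l(4)) = 3² - 1*14 = 9 - 14 = -5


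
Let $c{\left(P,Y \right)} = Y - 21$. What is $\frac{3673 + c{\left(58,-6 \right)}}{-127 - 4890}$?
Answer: $- \frac{3646}{5017} \approx -0.72673$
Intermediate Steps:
$c{\left(P,Y \right)} = -21 + Y$ ($c{\left(P,Y \right)} = Y - 21 = -21 + Y$)
$\frac{3673 + c{\left(58,-6 \right)}}{-127 - 4890} = \frac{3673 - 27}{-127 - 4890} = \frac{3673 - 27}{-5017} = 3646 \left(- \frac{1}{5017}\right) = - \frac{3646}{5017}$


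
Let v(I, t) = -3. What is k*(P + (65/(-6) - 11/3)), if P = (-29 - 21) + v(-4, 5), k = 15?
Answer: -2025/2 ≈ -1012.5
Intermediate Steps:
P = -53 (P = (-29 - 21) - 3 = -50 - 3 = -53)
k*(P + (65/(-6) - 11/3)) = 15*(-53 + (65/(-6) - 11/3)) = 15*(-53 + (65*(-1/6) - 11*1/3)) = 15*(-53 + (-65/6 - 11/3)) = 15*(-53 - 29/2) = 15*(-135/2) = -2025/2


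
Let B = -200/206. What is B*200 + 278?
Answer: 8634/103 ≈ 83.825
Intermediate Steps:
B = -100/103 (B = -200*1/206 = -100/103 ≈ -0.97087)
B*200 + 278 = -100/103*200 + 278 = -20000/103 + 278 = 8634/103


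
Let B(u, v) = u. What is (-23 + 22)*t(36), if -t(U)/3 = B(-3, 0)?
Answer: -9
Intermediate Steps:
t(U) = 9 (t(U) = -3*(-3) = 9)
(-23 + 22)*t(36) = (-23 + 22)*9 = -1*9 = -9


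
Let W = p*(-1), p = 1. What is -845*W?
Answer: 845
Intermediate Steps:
W = -1 (W = 1*(-1) = -1)
-845*W = -845*(-1) = 845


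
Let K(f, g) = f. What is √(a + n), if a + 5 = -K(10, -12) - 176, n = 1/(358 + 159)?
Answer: I*√51051682/517 ≈ 13.82*I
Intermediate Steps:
n = 1/517 ≈ 0.0019342
a = -191 (a = -5 + (-1*10 - 176) = -5 + (-10 - 176) = -5 - 186 = -191)
√(a + n) = √(-191 + 1/517) = √(-98746/517) = I*√51051682/517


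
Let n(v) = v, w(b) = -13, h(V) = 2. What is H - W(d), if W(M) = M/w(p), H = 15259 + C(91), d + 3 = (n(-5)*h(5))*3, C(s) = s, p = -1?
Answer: 199517/13 ≈ 15347.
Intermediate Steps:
d = -33 (d = -3 - 5*2*3 = -3 - 10*3 = -3 - 30 = -33)
H = 15350 (H = 15259 + 91 = 15350)
W(M) = -M/13 (W(M) = M/(-13) = M*(-1/13) = -M/13)
H - W(d) = 15350 - (-1)*(-33)/13 = 15350 - 1*33/13 = 15350 - 33/13 = 199517/13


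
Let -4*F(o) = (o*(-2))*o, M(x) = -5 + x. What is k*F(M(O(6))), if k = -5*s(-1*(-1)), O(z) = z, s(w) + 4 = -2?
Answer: 15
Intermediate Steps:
s(w) = -6 (s(w) = -4 - 2 = -6)
F(o) = o**2/2 (F(o) = -o*(-2)*o/4 = -(-2*o)*o/4 = -(-1)*o**2/2 = o**2/2)
k = 30 (k = -5*(-6) = 30)
k*F(M(O(6))) = 30*((-5 + 6)**2/2) = 30*((1/2)*1**2) = 30*((1/2)*1) = 30*(1/2) = 15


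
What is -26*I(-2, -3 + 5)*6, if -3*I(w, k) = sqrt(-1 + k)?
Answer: 52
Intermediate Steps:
I(w, k) = -sqrt(-1 + k)/3
-26*I(-2, -3 + 5)*6 = -(-26)*sqrt(-1 + (-3 + 5))/3*6 = -(-26)*sqrt(-1 + 2)/3*6 = -(-26)*sqrt(1)/3*6 = -(-26)/3*6 = -26*(-1/3)*6 = (26/3)*6 = 52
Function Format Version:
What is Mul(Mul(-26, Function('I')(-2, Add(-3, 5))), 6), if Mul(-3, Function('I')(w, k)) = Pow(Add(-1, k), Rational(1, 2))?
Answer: 52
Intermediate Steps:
Function('I')(w, k) = Mul(Rational(-1, 3), Pow(Add(-1, k), Rational(1, 2)))
Mul(Mul(-26, Function('I')(-2, Add(-3, 5))), 6) = Mul(Mul(-26, Mul(Rational(-1, 3), Pow(Add(-1, Add(-3, 5)), Rational(1, 2)))), 6) = Mul(Mul(-26, Mul(Rational(-1, 3), Pow(Add(-1, 2), Rational(1, 2)))), 6) = Mul(Mul(-26, Mul(Rational(-1, 3), Pow(1, Rational(1, 2)))), 6) = Mul(Mul(-26, Mul(Rational(-1, 3), 1)), 6) = Mul(Mul(-26, Rational(-1, 3)), 6) = Mul(Rational(26, 3), 6) = 52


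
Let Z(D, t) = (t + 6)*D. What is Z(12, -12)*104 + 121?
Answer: -7367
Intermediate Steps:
Z(D, t) = D*(6 + t) (Z(D, t) = (6 + t)*D = D*(6 + t))
Z(12, -12)*104 + 121 = (12*(6 - 12))*104 + 121 = (12*(-6))*104 + 121 = -72*104 + 121 = -7488 + 121 = -7367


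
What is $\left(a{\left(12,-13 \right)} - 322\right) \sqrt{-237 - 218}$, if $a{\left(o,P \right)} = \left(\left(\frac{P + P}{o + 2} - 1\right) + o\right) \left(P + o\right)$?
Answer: $- \frac{2318 i \sqrt{455}}{7} \approx - 7063.5 i$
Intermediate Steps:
$a{\left(o,P \right)} = \left(P + o\right) \left(-1 + o + \frac{2 P}{2 + o}\right)$ ($a{\left(o,P \right)} = \left(\left(\frac{2 P}{2 + o} - 1\right) + o\right) \left(P + o\right) = \left(\left(-1 + \frac{2 P}{2 + o}\right) + o\right) \left(P + o\right) = \left(-1 + o + \frac{2 P}{2 + o}\right) \left(P + o\right) = \left(P + o\right) \left(-1 + o + \frac{2 P}{2 + o}\right)$)
$\left(a{\left(12,-13 \right)} - 322\right) \sqrt{-237 - 218} = \left(\frac{12^{2} + 12^{3} - -26 - 24 + 2 \left(-13\right)^{2} - 13 \cdot 12^{2} + 3 \left(-13\right) 12}{2 + 12} - 322\right) \sqrt{-237 - 218} = \left(\frac{144 + 1728 + 26 - 24 + 2 \cdot 169 - 1872 - 468}{14} - 322\right) \sqrt{-455} = \left(\frac{144 + 1728 + 26 - 24 + 338 - 1872 - 468}{14} - 322\right) i \sqrt{455} = \left(\frac{1}{14} \left(-128\right) - 322\right) i \sqrt{455} = \left(- \frac{64}{7} - 322\right) i \sqrt{455} = - \frac{2318 i \sqrt{455}}{7}$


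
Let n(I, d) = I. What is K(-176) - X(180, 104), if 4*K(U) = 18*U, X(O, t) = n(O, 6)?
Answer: -972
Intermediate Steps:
X(O, t) = O
K(U) = 9*U/2 (K(U) = (18*U)/4 = 9*U/2)
K(-176) - X(180, 104) = (9/2)*(-176) - 1*180 = -792 - 180 = -972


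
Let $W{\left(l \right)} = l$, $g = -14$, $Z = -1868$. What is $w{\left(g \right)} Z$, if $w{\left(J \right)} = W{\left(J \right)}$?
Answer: $26152$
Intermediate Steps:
$w{\left(J \right)} = J$
$w{\left(g \right)} Z = \left(-14\right) \left(-1868\right) = 26152$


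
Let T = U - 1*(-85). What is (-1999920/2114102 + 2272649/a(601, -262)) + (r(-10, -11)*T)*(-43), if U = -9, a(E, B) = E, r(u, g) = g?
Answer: 25239025400287/635287651 ≈ 39729.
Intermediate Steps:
T = 76 (T = -9 - 1*(-85) = -9 + 85 = 76)
(-1999920/2114102 + 2272649/a(601, -262)) + (r(-10, -11)*T)*(-43) = (-1999920/2114102 + 2272649/601) - 11*76*(-43) = (-1999920*1/2114102 + 2272649*(1/601)) - 836*(-43) = (-999960/1057051 + 2272649/601) + 35948 = 2401704922139/635287651 + 35948 = 25239025400287/635287651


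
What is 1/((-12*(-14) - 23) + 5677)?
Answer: 1/5822 ≈ 0.00017176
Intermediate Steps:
1/((-12*(-14) - 23) + 5677) = 1/((168 - 23) + 5677) = 1/(145 + 5677) = 1/5822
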